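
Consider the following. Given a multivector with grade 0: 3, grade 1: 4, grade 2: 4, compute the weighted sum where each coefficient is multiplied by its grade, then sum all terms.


Grade-weighted sum = sum of grade_k * coefficient_k
0*3 = 0
1*4 = 4
2*4 = 8
Total = 0 + 4 + 8 = 12


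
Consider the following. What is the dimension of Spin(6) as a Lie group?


Spin(n) double-covers SO(n); both have Lie algebra so(n) of dimension n(n-1)/2.
n = 6
n(n-1) = 6 * 5 = 30
dim Spin(6) = 30/2 = 15


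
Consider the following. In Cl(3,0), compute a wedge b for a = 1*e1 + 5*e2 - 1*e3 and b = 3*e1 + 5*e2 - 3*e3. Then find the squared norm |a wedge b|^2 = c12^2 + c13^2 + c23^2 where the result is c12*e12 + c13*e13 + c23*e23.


a wedge b = (a1*b2 - a2*b1)*e12 + (a1*b3 - a3*b1)*e13 + (a2*b3 - a3*b2)*e23
e12 coeff: 1*5 - 5*3 = 5 - 15 = -10
e13 coeff: 1*(-3) - (-1)*3 = -3 - (-3) = 0
e23 coeff: 5*(-3) - (-1)*5 = -15 - (-5) = -10
|a wedge b|^2 = (-10)^2 + 0^2 + (-10)^2
= 100 + 0 + 100
= 200


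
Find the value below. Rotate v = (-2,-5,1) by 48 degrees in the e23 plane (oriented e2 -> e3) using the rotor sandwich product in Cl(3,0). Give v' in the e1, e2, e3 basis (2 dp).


Rotor R = cos(24deg) - sin(24deg)*e23
Rotation angle theta = 2 * 24 = 48 degrees in the e23 plane (e2 -> e3).
The component perpendicular to the plane (e1) is invariant: v'_1 = v1 = -2.00
cos(48deg) = 0.6691, sin(48deg) = 0.7431
v'_2 = v2*cos(theta) - v3*sin(theta) = -5*0.6691 - 1*0.7431 = -4.09
v'_3 = v2*sin(theta) + v3*cos(theta) = -5*0.7431 + 1*0.6691 = -3.05
v' = -2.00*e1 - 4.09*e2 - 3.05*e3


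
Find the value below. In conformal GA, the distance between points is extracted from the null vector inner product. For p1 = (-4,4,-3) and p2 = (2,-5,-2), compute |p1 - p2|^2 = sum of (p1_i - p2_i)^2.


p1 - p2 = (-6, 9, -1)
|p1 - p2|^2 = (-6)^2 + 9^2 + (-1)^2
= 36 + 81 + 1
= 118


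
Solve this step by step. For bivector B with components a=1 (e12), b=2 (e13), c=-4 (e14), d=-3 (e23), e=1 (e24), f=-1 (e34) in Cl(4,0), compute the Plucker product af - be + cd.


Plucker relation: af - be + cd
a*f = 1*(-1) = -1
b*e = 2*1 = 2
c*d = (-4)*(-3) = 12
af - be + cd = -1 - 2 + 12
= 9


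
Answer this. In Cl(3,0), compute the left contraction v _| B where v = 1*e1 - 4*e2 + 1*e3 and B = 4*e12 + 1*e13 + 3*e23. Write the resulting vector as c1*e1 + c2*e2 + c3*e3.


Left contraction v _| B = <vB>_1 (grade-1 part of the geometric product vB).
Using e1_|e12 = e2, e2_|e12 = -e1, e1_|e13 = e3, e3_|e13 = -e1, e2_|e23 = e3, e3_|e23 = -e2:
e1 coeff: -v2*b12 - v3*b13 = -(-4)*(4) - (1)*(1) = 15
e2 coeff: v1*b12 - v3*b23 = (1)*(4) - (1)*(3) = 1
e3 coeff: v1*b13 + v2*b23 = (1)*(1) + (-4)*(3) = -11
v _| B = 15*e1 + 1*e2 - 11*e3


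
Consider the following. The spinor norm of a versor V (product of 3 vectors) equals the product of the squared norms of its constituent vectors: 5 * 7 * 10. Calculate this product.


Spinor norm N(V) = |v1|^2 * |v2|^2 * ... * |v3|^2
= 5 * 7 * 10
Running product: 5, 35, 350
N(V) = 350


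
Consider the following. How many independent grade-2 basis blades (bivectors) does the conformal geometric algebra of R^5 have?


The conformal model of R^5 uses Cl(6,1) with m = 5 + 2 = 7 generators.
Number of grade-2 blades = C(m, 2) = C(7, 2)
= 7*6/2 = 21


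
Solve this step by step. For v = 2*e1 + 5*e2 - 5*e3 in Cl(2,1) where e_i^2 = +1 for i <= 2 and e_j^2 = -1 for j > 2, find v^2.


v^2 = sum of c_i^2 * e_i^2
Positive signature terms (e_i^2 = +1): 2^2 + 5^2 = 29
Negative signature terms (e_j^2 = -1): (-5)^2 = 25
v^2 = 29 - 25 = 4


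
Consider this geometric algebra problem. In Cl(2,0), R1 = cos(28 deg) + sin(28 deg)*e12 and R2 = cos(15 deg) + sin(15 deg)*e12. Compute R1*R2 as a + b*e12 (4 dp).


Same-plane rotors commute and their half-angles add:
R1*R2 = cos(a1 + a2) + sin(a1 + a2)*e12.
a1 + a2 = 28 + 15 = 43 deg
cos(43 deg) = 0.7314
sin(43 deg) = 0.6820
R1*R2 = 0.7314 + 0.6820*e12


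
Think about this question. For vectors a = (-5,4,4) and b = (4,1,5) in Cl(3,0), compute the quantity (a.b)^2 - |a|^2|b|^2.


a . b = (-5)*4 + 4*1 + 4*5
= -20 + 4 + 20 = 4
|a|^2 = (-5)^2 + 4^2 + 4^2 = 57
|b|^2 = 4^2 + 1^2 + 5^2 = 42
(a.b)^2 = 4^2 = 16
|a|^2 * |b|^2 = 57 * 42 = 2394
Result = 16 - 2394 = -2378


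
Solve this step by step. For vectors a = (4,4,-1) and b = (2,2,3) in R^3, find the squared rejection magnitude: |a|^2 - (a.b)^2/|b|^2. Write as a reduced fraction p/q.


|a|^2 = 4^2 + 4^2 + (-1)^2 = 33
|b|^2 = 2^2 + 2^2 + 3^2 = 17
a . b = 4*2 + 4*2 + (-1)*3 = 13
(a.b)^2 = 13^2 = 169
|rej|^2 = 33 - 169/17
= (561 - 169)/17
= 392/17
In lowest terms: 392/17


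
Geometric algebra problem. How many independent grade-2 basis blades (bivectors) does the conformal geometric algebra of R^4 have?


The conformal model of R^4 uses Cl(5,1) with m = 4 + 2 = 6 generators.
Number of grade-2 blades = C(m, 2) = C(6, 2)
= 6*5/2 = 15


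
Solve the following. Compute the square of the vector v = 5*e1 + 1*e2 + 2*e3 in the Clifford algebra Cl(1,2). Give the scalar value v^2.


v^2 = sum of c_i^2 * e_i^2
Positive signature terms (e_i^2 = +1): 5^2 = 25
Negative signature terms (e_j^2 = -1): 1^2 + 2^2 = 5
v^2 = 25 - 5 = 20


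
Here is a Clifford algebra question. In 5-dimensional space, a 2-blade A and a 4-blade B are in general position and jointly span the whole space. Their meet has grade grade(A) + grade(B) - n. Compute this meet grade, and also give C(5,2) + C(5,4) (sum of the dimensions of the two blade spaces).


Meet grade = grade(A) + grade(B) - n
= 2 + 4 - 5 = 1
C(5,2) = 10
C(5,4) = 5
dim_A + dim_B = 10 + 5 = 15


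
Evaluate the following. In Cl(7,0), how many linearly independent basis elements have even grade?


Even subalgebra dimension = 2^(n-1)
n = 7 + 0 = 7
2^(7 - 1) = 2^6 = 64
Verification: sum of C(7,k) for even k = 1 + 21 + 35 + 7 = 64
Result = 64


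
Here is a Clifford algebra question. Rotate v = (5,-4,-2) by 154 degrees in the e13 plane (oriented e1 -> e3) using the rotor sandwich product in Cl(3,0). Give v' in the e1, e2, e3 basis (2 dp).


Rotor R = cos(77deg) - sin(77deg)*e13
Rotation angle theta = 2 * 77 = 154 degrees in the e13 plane (e1 -> e3).
The component perpendicular to the plane (e2) is invariant: v'_2 = v2 = -4.00
cos(154deg) = -0.8988, sin(154deg) = 0.4384
v'_1 = v1*cos(theta) - v3*sin(theta) = 5*(-0.8988) - (-2)*0.4384 = -3.62
v'_3 = v1*sin(theta) + v3*cos(theta) = 5*0.4384 + (-2)*(-0.8988) = 3.99
v' = -3.62*e1 - 4.00*e2 + 3.99*e3


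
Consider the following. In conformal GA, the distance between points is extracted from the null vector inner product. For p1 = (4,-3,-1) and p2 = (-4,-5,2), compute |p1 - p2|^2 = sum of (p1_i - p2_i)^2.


p1 - p2 = (8, 2, -3)
|p1 - p2|^2 = 8^2 + 2^2 + (-3)^2
= 64 + 4 + 9
= 77


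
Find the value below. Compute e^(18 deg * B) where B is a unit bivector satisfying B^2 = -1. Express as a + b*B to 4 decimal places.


For a unit bivector B with B^2 = -1, the exponential series gives
e^(theta*B) = cos(theta) + sin(theta)*B (the GA analogue of Euler's formula).
theta = 18 degrees = 0.314159 rad
cos(18 deg) = 0.9511
sin(18 deg) = 0.3090
exp(theta*B) = 0.9511 + 0.3090*B


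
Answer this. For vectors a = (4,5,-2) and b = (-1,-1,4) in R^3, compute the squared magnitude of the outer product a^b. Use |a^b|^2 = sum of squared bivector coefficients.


a wedge b = (a1*b2 - a2*b1)*e12 + (a1*b3 - a3*b1)*e13 + (a2*b3 - a3*b2)*e23
e12 coeff: 4*(-1) - 5*(-1) = -4 - (-5) = 1
e13 coeff: 4*4 - (-2)*(-1) = 16 - 2 = 14
e23 coeff: 5*4 - (-2)*(-1) = 20 - 2 = 18
|a wedge b|^2 = 1^2 + 14^2 + 18^2
= 1 + 196 + 324
= 521


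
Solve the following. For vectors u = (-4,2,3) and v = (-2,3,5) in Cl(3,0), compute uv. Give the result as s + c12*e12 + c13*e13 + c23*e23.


In Cl(3,0): e_i^2 = 1, e_ie_j = -e_je_i for i != j.
Scalar part = u . v = (-4)*(-2) + 2*3 + 3*5
= 8 + 6 + 15 = 29
e12 coeff = (-4)*3 - 2*(-2) = -12 - (-4) = -8
e13 coeff = (-4)*5 - 3*(-2) = -20 - (-6) = -14
e23 coeff = 2*5 - 3*3 = 10 - 9 = 1
uv = 29 - 8*e12 - 14*e13 + 1*e23


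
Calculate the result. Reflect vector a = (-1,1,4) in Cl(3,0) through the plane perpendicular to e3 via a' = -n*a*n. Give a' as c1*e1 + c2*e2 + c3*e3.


Reflection formula: a' = -n*a*n, with n = e3 (unit vector, n^2 = 1).
For reflection through hyperplane perp to e3:
The component along e3 flips sign, others stay.
a = (-1, 1, 4)
a' = (-1, 1, -4)
a' = -1*e1 + 1*e2 - 4*e3


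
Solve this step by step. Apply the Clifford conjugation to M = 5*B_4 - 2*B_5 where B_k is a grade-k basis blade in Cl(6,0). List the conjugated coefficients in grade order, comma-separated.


Clifford conjugate sign for grade k: (-1)^(k(k+1)/2)
Grade 4: (-1)^(4*5/2) = (-1)^10 = 1, coeff 5 -> 5
Grade 5: (-1)^(5*6/2) = (-1)^15 = -1, coeff -2 -> 2
Conjugated coefficients: 5, 2


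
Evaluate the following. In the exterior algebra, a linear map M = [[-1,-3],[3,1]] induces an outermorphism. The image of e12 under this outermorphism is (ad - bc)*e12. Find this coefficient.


The outermorphism of a linear map f sends e1^e2 to f(e1)^f(e2).
f(e1) = -1*e1 + 3*e2
f(e2) = -3*e1 + 1*e2
f(e1) ^ f(e2) = (-1*e1 + 3*e2) ^ (-3*e1 + 1*e2)
= (-1)*1*e12 + 3*(-3)*e21
= (-1 - (-9))*e12
= 8*e12
Coefficient = 8


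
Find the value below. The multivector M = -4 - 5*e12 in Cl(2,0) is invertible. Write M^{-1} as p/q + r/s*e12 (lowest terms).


M = -4 - 5*e12, where e12^2 = -1.
Since M commutes with its reverse ~M = a - b*e12, M * ~M = a^2 - b^2*e12^2 = a^2 + b^2.
So M^{-1} = ~M / (a^2 + b^2) = (a - b*e12)/(a^2 + b^2).
a^2 + b^2 = 16 + 25 = 41
Scalar part = -4/41 = -4/41
Bivector coeff = 5/41 = 5/41
M^{-1} = -4/41 + 5/41*e12


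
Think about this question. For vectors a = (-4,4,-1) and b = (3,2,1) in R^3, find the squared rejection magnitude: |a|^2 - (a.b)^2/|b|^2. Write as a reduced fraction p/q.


|a|^2 = (-4)^2 + 4^2 + (-1)^2 = 33
|b|^2 = 3^2 + 2^2 + 1^2 = 14
a . b = (-4)*3 + 4*2 + (-1)*1 = -5
(a.b)^2 = (-5)^2 = 25
|rej|^2 = 33 - 25/14
= (462 - 25)/14
= 437/14
In lowest terms: 437/14


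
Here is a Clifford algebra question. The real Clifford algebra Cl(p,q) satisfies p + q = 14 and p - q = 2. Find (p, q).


We need p + q = 14 and p - q = 2.
Adding: 2p = 14 + 2 = 16, so p = 8.
Then q = 14 - 8 = 6.
(p, q) = (8, 6)


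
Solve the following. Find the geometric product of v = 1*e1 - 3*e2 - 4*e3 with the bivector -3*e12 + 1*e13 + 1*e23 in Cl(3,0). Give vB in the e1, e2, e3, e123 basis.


vB has grade-1 (vector) and grade-3 (trivector) parts: vB = (v _| B) + (v ^ B).
Vector part <vB>_1:
  e1: -v2*b12 - v3*b13 = -(-3)*(-3) - (-4)*(1) = -5
  e2: v1*b12 - v3*b23 = (1)*(-3) - (-4)*(1) = 1
  e3: v1*b13 + v2*b23 = (1)*(1) + (-3)*(1) = -2
Trivector part <vB>_3:
  e123: v1*b23 - v2*b13 + v3*b12 = (1)*(1) - (-3)*(1) + (-4)*(-3) = 16
vB = -5*e1 + 1*e2 - 2*e3 + 16*e123


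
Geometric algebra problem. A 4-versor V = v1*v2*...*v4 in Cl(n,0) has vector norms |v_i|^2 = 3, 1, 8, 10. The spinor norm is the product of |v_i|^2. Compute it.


Spinor norm N(V) = |v1|^2 * |v2|^2 * ... * |v4|^2
= 3 * 1 * 8 * 10
Running product: 3, 3, 24, 240
N(V) = 240


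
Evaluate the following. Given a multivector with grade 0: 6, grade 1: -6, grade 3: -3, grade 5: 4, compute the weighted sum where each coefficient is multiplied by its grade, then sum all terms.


Grade-weighted sum = sum of grade_k * coefficient_k
0*6 = 0
1*(-6) = -6
3*(-3) = -9
5*4 = 20
Total = 0 + (-6) + (-9) + 20 = 5


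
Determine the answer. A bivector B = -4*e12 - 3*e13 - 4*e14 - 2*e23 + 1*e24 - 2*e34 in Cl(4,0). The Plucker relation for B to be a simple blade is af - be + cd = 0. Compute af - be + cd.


Plucker relation: af - be + cd
a*f = (-4)*(-2) = 8
b*e = (-3)*1 = -3
c*d = (-4)*(-2) = 8
af - be + cd = 8 - (-3) + 8
= 19


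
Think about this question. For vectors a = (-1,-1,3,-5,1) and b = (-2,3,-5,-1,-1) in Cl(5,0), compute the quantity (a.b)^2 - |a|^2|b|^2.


a . b = (-1)*(-2) + (-1)*3 + 3*(-5) + (-5)*(-1) + 1*(-1)
= 2 + (-3) + (-15) + 5 + (-1) = -12
|a|^2 = (-1)^2 + (-1)^2 + 3^2 + (-5)^2 + 1^2 = 37
|b|^2 = (-2)^2 + 3^2 + (-5)^2 + (-1)^2 + (-1)^2 = 40
(a.b)^2 = (-12)^2 = 144
|a|^2 * |b|^2 = 37 * 40 = 1480
Result = 144 - 1480 = -1336


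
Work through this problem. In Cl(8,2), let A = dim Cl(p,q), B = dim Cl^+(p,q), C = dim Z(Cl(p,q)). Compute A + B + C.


n = 8 + 2 = 10
Total dim = 2^10 = 1024
Even subalgebra dim = 2^9 = 512
n is even, so center dim = 1
Sum = 1024 + 512 + 1 = 1537


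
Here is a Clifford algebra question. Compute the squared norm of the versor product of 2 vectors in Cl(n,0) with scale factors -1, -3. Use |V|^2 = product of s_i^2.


Each vector v_i has |v_i|^2 = s_i^2
Squared scales: (-1)^2 = 1, (-3)^2 = 9
|V|^2 = 1 * 9
= 9


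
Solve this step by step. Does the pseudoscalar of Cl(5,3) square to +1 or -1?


The pseudoscalar I = e1...e_n (product of all n generators) of Cl(p,q) satisfies I^2 = (-1)^(q + n(n-1)/2).
p = 5, q = 3, n = p + q = 8
n(n-1)/2 = 8 * 7 / 2 = 28
Exponent = q + n(n-1)/2 = 3 + 28 = 31
I^2 = (-1)^31 = -1


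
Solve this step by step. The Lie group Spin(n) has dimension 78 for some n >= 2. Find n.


dim Spin(n) = dim so(n) = n(n-1)/2.
Solve n(n-1)/2 = 78, i.e. n^2 - n - 156 = 0.
Discriminant = 1 + 8*78 = 625
n = (1 + sqrt(625))/2 = (1 + 25)/2 = 13


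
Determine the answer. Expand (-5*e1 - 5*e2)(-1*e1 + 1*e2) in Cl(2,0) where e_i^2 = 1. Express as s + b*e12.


Expand: (-5*e1 - 5*e2)(-1*e1 + 1*e2)
= (-5)*(-1)*e1e1 + (-5)*1*e1e2 + (-5)*(-1)*e2e1 + (-5)*1*e2e2
Using e1^2 = e2^2 = 1, e2e1 = -e1e2:
Scalar part s = (-5)*(-1) + (-5)*1 = 5 + (-5) = 0
Bivector part b = (-5)*1 - (-5)*(-1) = -5 - 5 = -10
uv = 0 - 10*e12


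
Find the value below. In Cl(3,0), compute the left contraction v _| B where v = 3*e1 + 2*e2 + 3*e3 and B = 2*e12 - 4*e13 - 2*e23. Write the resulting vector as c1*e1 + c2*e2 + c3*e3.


Left contraction v _| B = <vB>_1 (grade-1 part of the geometric product vB).
Using e1_|e12 = e2, e2_|e12 = -e1, e1_|e13 = e3, e3_|e13 = -e1, e2_|e23 = e3, e3_|e23 = -e2:
e1 coeff: -v2*b12 - v3*b13 = -(2)*(2) - (3)*(-4) = 8
e2 coeff: v1*b12 - v3*b23 = (3)*(2) - (3)*(-2) = 12
e3 coeff: v1*b13 + v2*b23 = (3)*(-4) + (2)*(-2) = -16
v _| B = 8*e1 + 12*e2 - 16*e3


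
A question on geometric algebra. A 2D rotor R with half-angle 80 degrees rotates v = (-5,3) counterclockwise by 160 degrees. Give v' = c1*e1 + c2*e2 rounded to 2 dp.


Rotor R = cos(80deg) - sin(80deg)*e12
Rotation angle theta = 2 * 80 = 160 degrees
v' = R*v*~R rotates v by theta.
cos(160deg) = -0.9397, sin(160deg) = 0.3420
v'_1 = -5*cos(160deg) - 3*sin(160deg)
= -5*(-0.9397) - 3*0.3420
= 3.67
v'_2 = -5*sin(160deg) + 3*cos(160deg)
= -5*0.3420 + 3*(-0.9397)
= -4.53
v' = 3.67*e1 - 4.53*e2


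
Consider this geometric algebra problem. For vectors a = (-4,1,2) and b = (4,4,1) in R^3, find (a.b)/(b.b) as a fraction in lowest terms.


Projection coefficient = (a . b) / (b . b)
a . b = (-4)*4 + 1*4 + 2*1
= -16 + 4 + 2 = -10
b . b = 4^2 + 4^2 + 1^2
= 16 + 16 + 1 = 33
Coefficient = -10/33
In lowest terms: -10/33


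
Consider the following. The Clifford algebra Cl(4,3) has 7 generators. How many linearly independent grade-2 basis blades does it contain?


Number of grade-k basis blades in Cl(p,q) with n = p + q is C(n, k).
n = 4 + 3 = 7
C(7, 2) = 7! / (2! * 5!)
= 5040 / (2 * 120)
= 21


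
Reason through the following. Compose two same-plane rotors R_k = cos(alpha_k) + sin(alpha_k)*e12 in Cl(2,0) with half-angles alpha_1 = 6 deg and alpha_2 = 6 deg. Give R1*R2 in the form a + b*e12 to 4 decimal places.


Same-plane rotors commute and their half-angles add:
R1*R2 = cos(a1 + a2) + sin(a1 + a2)*e12.
a1 + a2 = 6 + 6 = 12 deg
cos(12 deg) = 0.9781
sin(12 deg) = 0.2079
R1*R2 = 0.9781 + 0.2079*e12


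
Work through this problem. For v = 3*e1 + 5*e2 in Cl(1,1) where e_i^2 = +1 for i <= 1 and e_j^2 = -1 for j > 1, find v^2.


v^2 = sum of c_i^2 * e_i^2
Positive signature terms (e_i^2 = +1): 3^2 = 9
Negative signature terms (e_j^2 = -1): 5^2 = 25
v^2 = 9 - 25 = -16


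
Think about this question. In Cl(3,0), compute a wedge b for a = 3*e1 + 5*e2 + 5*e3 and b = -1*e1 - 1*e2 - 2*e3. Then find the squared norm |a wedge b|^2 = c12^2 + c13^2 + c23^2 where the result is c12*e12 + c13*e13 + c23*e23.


a wedge b = (a1*b2 - a2*b1)*e12 + (a1*b3 - a3*b1)*e13 + (a2*b3 - a3*b2)*e23
e12 coeff: 3*(-1) - 5*(-1) = -3 - (-5) = 2
e13 coeff: 3*(-2) - 5*(-1) = -6 - (-5) = -1
e23 coeff: 5*(-2) - 5*(-1) = -10 - (-5) = -5
|a wedge b|^2 = 2^2 + (-1)^2 + (-5)^2
= 4 + 1 + 25
= 30


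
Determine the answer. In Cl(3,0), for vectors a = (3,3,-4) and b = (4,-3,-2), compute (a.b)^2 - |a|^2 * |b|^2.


a . b = 3*4 + 3*(-3) + (-4)*(-2)
= 12 + (-9) + 8 = 11
|a|^2 = 3^2 + 3^2 + (-4)^2 = 34
|b|^2 = 4^2 + (-3)^2 + (-2)^2 = 29
(a.b)^2 = 11^2 = 121
|a|^2 * |b|^2 = 34 * 29 = 986
Result = 121 - 986 = -865


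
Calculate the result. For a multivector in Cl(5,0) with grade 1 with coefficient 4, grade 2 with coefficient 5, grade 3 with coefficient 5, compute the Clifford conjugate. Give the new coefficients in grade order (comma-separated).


Clifford conjugate sign for grade k: (-1)^(k(k+1)/2)
Grade 1: (-1)^(1*2/2) = (-1)^1 = -1, coeff 4 -> -4
Grade 2: (-1)^(2*3/2) = (-1)^3 = -1, coeff 5 -> -5
Grade 3: (-1)^(3*4/2) = (-1)^6 = 1, coeff 5 -> 5
Conjugated coefficients: -4, -5, 5


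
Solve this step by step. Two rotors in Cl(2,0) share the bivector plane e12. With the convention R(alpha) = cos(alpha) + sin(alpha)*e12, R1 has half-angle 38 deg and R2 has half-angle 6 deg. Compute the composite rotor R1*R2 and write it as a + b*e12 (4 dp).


Same-plane rotors commute and their half-angles add:
R1*R2 = cos(a1 + a2) + sin(a1 + a2)*e12.
a1 + a2 = 38 + 6 = 44 deg
cos(44 deg) = 0.7193
sin(44 deg) = 0.6947
R1*R2 = 0.7193 + 0.6947*e12


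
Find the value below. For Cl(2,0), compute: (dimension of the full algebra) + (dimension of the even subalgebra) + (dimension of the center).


n = 2 + 0 = 2
Total dim = 2^2 = 4
Even subalgebra dim = 2^1 = 2
n is even, so center dim = 1
Sum = 4 + 2 + 1 = 7


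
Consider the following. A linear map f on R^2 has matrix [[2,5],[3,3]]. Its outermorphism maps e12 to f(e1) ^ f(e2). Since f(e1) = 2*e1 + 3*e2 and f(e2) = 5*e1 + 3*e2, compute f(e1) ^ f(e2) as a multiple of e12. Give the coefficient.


The outermorphism of a linear map f sends e1^e2 to f(e1)^f(e2).
f(e1) = 2*e1 + 3*e2
f(e2) = 5*e1 + 3*e2
f(e1) ^ f(e2) = (2*e1 + 3*e2) ^ (5*e1 + 3*e2)
= 2*3*e12 + 3*5*e21
= (6 - 15)*e12
= -9*e12
Coefficient = -9


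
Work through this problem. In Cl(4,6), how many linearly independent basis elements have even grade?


Even subalgebra dimension = 2^(n-1)
n = 4 + 6 = 10
2^(10 - 1) = 2^9 = 512
Verification: sum of C(10,k) for even k = 1 + 45 + 210 + 210 + 45 + 1 = 512
Result = 512


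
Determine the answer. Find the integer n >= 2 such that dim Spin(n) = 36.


dim Spin(n) = dim so(n) = n(n-1)/2.
Solve n(n-1)/2 = 36, i.e. n^2 - n - 72 = 0.
Discriminant = 1 + 8*36 = 289
n = (1 + sqrt(289))/2 = (1 + 17)/2 = 9


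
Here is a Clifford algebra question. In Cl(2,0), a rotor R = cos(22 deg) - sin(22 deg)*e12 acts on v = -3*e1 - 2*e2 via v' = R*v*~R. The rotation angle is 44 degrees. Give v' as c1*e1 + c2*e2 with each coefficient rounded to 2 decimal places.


Rotor R = cos(22deg) - sin(22deg)*e12
Rotation angle theta = 2 * 22 = 44 degrees
v' = R*v*~R rotates v by theta.
cos(44deg) = 0.7193, sin(44deg) = 0.6947
v'_1 = -3*cos(44deg) - (-2)*sin(44deg)
= -3*0.7193 - (-2)*0.6947
= -0.77
v'_2 = -3*sin(44deg) + (-2)*cos(44deg)
= -3*0.6947 + (-2)*0.7193
= -3.52
v' = -0.77*e1 - 3.52*e2


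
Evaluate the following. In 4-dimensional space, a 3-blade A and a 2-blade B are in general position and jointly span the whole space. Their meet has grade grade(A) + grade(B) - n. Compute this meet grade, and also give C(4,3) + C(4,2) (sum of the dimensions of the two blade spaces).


Meet grade = grade(A) + grade(B) - n
= 3 + 2 - 4 = 1
C(4,3) = 4
C(4,2) = 6
dim_A + dim_B = 4 + 6 = 10


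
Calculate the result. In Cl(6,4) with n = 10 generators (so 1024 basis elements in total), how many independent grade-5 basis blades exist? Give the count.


Number of grade-k basis blades in Cl(p,q) with n = p + q is C(n, k).
n = 6 + 4 = 10
C(10, 5) = 10! / (5! * 5!)
= 3628800 / (120 * 120)
= 252


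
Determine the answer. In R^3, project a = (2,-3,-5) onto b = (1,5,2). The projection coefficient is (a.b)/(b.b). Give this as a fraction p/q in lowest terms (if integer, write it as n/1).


Projection coefficient = (a . b) / (b . b)
a . b = 2*1 + (-3)*5 + (-5)*2
= 2 + (-15) + (-10) = -23
b . b = 1^2 + 5^2 + 2^2
= 1 + 25 + 4 = 30
Coefficient = -23/30
In lowest terms: -23/30


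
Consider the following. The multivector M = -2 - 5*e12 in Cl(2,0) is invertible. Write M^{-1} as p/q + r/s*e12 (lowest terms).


M = -2 - 5*e12, where e12^2 = -1.
Since M commutes with its reverse ~M = a - b*e12, M * ~M = a^2 - b^2*e12^2 = a^2 + b^2.
So M^{-1} = ~M / (a^2 + b^2) = (a - b*e12)/(a^2 + b^2).
a^2 + b^2 = 4 + 25 = 29
Scalar part = -2/29 = -2/29
Bivector coeff = 5/29 = 5/29
M^{-1} = -2/29 + 5/29*e12


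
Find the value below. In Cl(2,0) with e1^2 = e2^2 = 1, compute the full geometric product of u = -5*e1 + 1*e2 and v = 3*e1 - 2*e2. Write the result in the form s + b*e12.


Expand: (-5*e1 + 1*e2)(3*e1 - 2*e2)
= (-5)*3*e1e1 + (-5)*(-2)*e1e2 + 1*3*e2e1 + 1*(-2)*e2e2
Using e1^2 = e2^2 = 1, e2e1 = -e1e2:
Scalar part s = (-5)*3 + 1*(-2) = -15 + (-2) = -17
Bivector part b = (-5)*(-2) - 1*3 = 10 - 3 = 7
uv = -17 + 7*e12


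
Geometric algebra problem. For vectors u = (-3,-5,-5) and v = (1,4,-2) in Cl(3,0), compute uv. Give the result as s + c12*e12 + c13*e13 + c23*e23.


In Cl(3,0): e_i^2 = 1, e_ie_j = -e_je_i for i != j.
Scalar part = u . v = (-3)*1 + (-5)*4 + (-5)*(-2)
= -3 + (-20) + 10 = -13
e12 coeff = (-3)*4 - (-5)*1 = -12 - (-5) = -7
e13 coeff = (-3)*(-2) - (-5)*1 = 6 - (-5) = 11
e23 coeff = (-5)*(-2) - (-5)*4 = 10 - (-20) = 30
uv = -13 - 7*e12 + 11*e13 + 30*e23


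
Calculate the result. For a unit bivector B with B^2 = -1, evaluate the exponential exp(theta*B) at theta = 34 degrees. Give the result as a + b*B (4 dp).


For a unit bivector B with B^2 = -1, the exponential series gives
e^(theta*B) = cos(theta) + sin(theta)*B (the GA analogue of Euler's formula).
theta = 34 degrees = 0.593412 rad
cos(34 deg) = 0.8290
sin(34 deg) = 0.5592
exp(theta*B) = 0.8290 + 0.5592*B


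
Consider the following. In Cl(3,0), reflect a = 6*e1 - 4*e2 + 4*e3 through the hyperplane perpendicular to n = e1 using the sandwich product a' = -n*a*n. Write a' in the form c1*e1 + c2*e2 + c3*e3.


Reflection formula: a' = -n*a*n, with n = e1 (unit vector, n^2 = 1).
For reflection through hyperplane perp to e1:
The component along e1 flips sign, others stay.
a = (6, -4, 4)
a' = (-6, -4, 4)
a' = -6*e1 - 4*e2 + 4*e3


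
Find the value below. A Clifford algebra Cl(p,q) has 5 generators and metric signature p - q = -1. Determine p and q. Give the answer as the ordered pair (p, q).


We need p + q = 5 and p - q = -1.
Adding: 2p = 5 + (-1) = 4, so p = 2.
Then q = 5 - 2 = 3.
(p, q) = (2, 3)


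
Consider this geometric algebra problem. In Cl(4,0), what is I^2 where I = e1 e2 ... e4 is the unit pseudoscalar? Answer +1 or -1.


The pseudoscalar I = e1...e_n (product of all n generators) of Cl(p,q) satisfies I^2 = (-1)^(q + n(n-1)/2).
p = 4, q = 0, n = p + q = 4
n(n-1)/2 = 4 * 3 / 2 = 6
Exponent = q + n(n-1)/2 = 0 + 6 = 6
I^2 = (-1)^6 = +1


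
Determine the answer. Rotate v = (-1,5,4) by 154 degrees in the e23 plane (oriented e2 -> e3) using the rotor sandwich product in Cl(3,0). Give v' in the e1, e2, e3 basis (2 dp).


Rotor R = cos(77deg) - sin(77deg)*e23
Rotation angle theta = 2 * 77 = 154 degrees in the e23 plane (e2 -> e3).
The component perpendicular to the plane (e1) is invariant: v'_1 = v1 = -1.00
cos(154deg) = -0.8988, sin(154deg) = 0.4384
v'_2 = v2*cos(theta) - v3*sin(theta) = 5*(-0.8988) - 4*0.4384 = -6.25
v'_3 = v2*sin(theta) + v3*cos(theta) = 5*0.4384 + 4*(-0.8988) = -1.40
v' = -1.00*e1 - 6.25*e2 - 1.40*e3


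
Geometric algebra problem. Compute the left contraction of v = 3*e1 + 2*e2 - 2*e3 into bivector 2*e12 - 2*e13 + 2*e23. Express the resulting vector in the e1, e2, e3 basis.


Left contraction v _| B = <vB>_1 (grade-1 part of the geometric product vB).
Using e1_|e12 = e2, e2_|e12 = -e1, e1_|e13 = e3, e3_|e13 = -e1, e2_|e23 = e3, e3_|e23 = -e2:
e1 coeff: -v2*b12 - v3*b13 = -(2)*(2) - (-2)*(-2) = -8
e2 coeff: v1*b12 - v3*b23 = (3)*(2) - (-2)*(2) = 10
e3 coeff: v1*b13 + v2*b23 = (3)*(-2) + (2)*(2) = -2
v _| B = -8*e1 + 10*e2 - 2*e3


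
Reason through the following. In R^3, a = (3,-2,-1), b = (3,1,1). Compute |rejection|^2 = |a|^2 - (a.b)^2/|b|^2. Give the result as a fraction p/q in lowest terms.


|a|^2 = 3^2 + (-2)^2 + (-1)^2 = 14
|b|^2 = 3^2 + 1^2 + 1^2 = 11
a . b = 3*3 + (-2)*1 + (-1)*1 = 6
(a.b)^2 = 6^2 = 36
|rej|^2 = 14 - 36/11
= (154 - 36)/11
= 118/11
In lowest terms: 118/11


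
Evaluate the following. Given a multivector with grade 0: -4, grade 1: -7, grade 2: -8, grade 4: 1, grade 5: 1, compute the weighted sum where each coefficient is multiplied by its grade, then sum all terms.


Grade-weighted sum = sum of grade_k * coefficient_k
0*(-4) = 0
1*(-7) = -7
2*(-8) = -16
4*1 = 4
5*1 = 5
Total = 0 + (-7) + (-16) + 4 + 5 = -14


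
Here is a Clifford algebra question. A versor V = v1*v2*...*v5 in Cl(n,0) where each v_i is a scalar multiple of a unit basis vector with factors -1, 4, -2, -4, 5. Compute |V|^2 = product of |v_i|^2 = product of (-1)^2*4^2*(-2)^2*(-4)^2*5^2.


Each vector v_i has |v_i|^2 = s_i^2
Squared scales: (-1)^2 = 1, 4^2 = 16, (-2)^2 = 4, (-4)^2 = 16, 5^2 = 25
|V|^2 = 1 * 16 * 4 * 16 * 25
= 25600


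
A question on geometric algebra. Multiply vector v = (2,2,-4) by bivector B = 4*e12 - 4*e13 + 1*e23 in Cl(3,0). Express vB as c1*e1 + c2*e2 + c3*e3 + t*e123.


vB has grade-1 (vector) and grade-3 (trivector) parts: vB = (v _| B) + (v ^ B).
Vector part <vB>_1:
  e1: -v2*b12 - v3*b13 = -(2)*(4) - (-4)*(-4) = -24
  e2: v1*b12 - v3*b23 = (2)*(4) - (-4)*(1) = 12
  e3: v1*b13 + v2*b23 = (2)*(-4) + (2)*(1) = -6
Trivector part <vB>_3:
  e123: v1*b23 - v2*b13 + v3*b12 = (2)*(1) - (2)*(-4) + (-4)*(4) = -6
vB = -24*e1 + 12*e2 - 6*e3 - 6*e123


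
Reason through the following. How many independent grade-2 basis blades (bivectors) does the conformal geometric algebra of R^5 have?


The conformal model of R^5 uses Cl(6,1) with m = 5 + 2 = 7 generators.
Number of grade-2 blades = C(m, 2) = C(7, 2)
= 7*6/2 = 21


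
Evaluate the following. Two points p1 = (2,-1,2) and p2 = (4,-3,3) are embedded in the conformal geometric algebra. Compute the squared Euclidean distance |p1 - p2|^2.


p1 - p2 = (-2, 2, -1)
|p1 - p2|^2 = (-2)^2 + 2^2 + (-1)^2
= 4 + 4 + 1
= 9


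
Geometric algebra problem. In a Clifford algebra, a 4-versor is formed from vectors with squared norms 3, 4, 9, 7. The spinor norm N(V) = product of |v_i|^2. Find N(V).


Spinor norm N(V) = |v1|^2 * |v2|^2 * ... * |v4|^2
= 3 * 4 * 9 * 7
Running product: 3, 12, 108, 756
N(V) = 756


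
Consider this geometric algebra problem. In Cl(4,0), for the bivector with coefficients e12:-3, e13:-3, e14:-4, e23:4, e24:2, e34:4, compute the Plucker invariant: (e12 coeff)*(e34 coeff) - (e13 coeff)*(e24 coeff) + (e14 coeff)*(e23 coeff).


Plucker relation: af - be + cd
a*f = (-3)*4 = -12
b*e = (-3)*2 = -6
c*d = (-4)*4 = -16
af - be + cd = -12 - (-6) + (-16)
= -22


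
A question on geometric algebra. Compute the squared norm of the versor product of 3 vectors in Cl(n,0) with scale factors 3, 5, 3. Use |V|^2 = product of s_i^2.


Each vector v_i has |v_i|^2 = s_i^2
Squared scales: 3^2 = 9, 5^2 = 25, 3^2 = 9
|V|^2 = 9 * 25 * 9
= 2025


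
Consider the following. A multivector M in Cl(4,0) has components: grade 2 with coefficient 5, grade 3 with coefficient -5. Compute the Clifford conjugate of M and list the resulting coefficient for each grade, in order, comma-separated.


Clifford conjugate sign for grade k: (-1)^(k(k+1)/2)
Grade 2: (-1)^(2*3/2) = (-1)^3 = -1, coeff 5 -> -5
Grade 3: (-1)^(3*4/2) = (-1)^6 = 1, coeff -5 -> -5
Conjugated coefficients: -5, -5


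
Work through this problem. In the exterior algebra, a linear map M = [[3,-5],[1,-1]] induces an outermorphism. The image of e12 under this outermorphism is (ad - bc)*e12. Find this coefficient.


The outermorphism of a linear map f sends e1^e2 to f(e1)^f(e2).
f(e1) = 3*e1 + 1*e2
f(e2) = -5*e1 - 1*e2
f(e1) ^ f(e2) = (3*e1 + 1*e2) ^ (-5*e1 - 1*e2)
= 3*(-1)*e12 + 1*(-5)*e21
= (-3 - (-5))*e12
= 2*e12
Coefficient = 2


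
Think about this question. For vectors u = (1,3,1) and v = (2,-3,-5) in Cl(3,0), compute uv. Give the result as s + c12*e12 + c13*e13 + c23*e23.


In Cl(3,0): e_i^2 = 1, e_ie_j = -e_je_i for i != j.
Scalar part = u . v = 1*2 + 3*(-3) + 1*(-5)
= 2 + (-9) + (-5) = -12
e12 coeff = 1*(-3) - 3*2 = -3 - 6 = -9
e13 coeff = 1*(-5) - 1*2 = -5 - 2 = -7
e23 coeff = 3*(-5) - 1*(-3) = -15 - (-3) = -12
uv = -12 - 9*e12 - 7*e13 - 12*e23


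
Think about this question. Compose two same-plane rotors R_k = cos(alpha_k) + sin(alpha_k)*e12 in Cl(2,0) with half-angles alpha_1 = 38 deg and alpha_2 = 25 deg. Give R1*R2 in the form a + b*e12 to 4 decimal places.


Same-plane rotors commute and their half-angles add:
R1*R2 = cos(a1 + a2) + sin(a1 + a2)*e12.
a1 + a2 = 38 + 25 = 63 deg
cos(63 deg) = 0.4540
sin(63 deg) = 0.8910
R1*R2 = 0.4540 + 0.8910*e12


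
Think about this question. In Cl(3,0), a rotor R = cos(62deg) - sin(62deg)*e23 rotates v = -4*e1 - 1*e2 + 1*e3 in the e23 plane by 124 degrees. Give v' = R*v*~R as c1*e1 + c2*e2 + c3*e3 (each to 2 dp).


Rotor R = cos(62deg) - sin(62deg)*e23
Rotation angle theta = 2 * 62 = 124 degrees in the e23 plane (e2 -> e3).
The component perpendicular to the plane (e1) is invariant: v'_1 = v1 = -4.00
cos(124deg) = -0.5592, sin(124deg) = 0.8290
v'_2 = v2*cos(theta) - v3*sin(theta) = -1*(-0.5592) - 1*0.8290 = -0.27
v'_3 = v2*sin(theta) + v3*cos(theta) = -1*0.8290 + 1*(-0.5592) = -1.39
v' = -4.00*e1 - 0.27*e2 - 1.39*e3


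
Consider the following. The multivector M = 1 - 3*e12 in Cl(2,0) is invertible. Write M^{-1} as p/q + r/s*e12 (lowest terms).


M = 1 - 3*e12, where e12^2 = -1.
Since M commutes with its reverse ~M = a - b*e12, M * ~M = a^2 - b^2*e12^2 = a^2 + b^2.
So M^{-1} = ~M / (a^2 + b^2) = (a - b*e12)/(a^2 + b^2).
a^2 + b^2 = 1 + 9 = 10
Scalar part = 1/10 = 1/10
Bivector coeff = 3/10 = 3/10
M^{-1} = 1/10 + 3/10*e12


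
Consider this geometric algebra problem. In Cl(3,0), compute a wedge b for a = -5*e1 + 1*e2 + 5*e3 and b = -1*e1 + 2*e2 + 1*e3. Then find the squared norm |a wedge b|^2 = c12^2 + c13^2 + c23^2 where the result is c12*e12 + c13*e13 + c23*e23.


a wedge b = (a1*b2 - a2*b1)*e12 + (a1*b3 - a3*b1)*e13 + (a2*b3 - a3*b2)*e23
e12 coeff: (-5)*2 - 1*(-1) = -10 - (-1) = -9
e13 coeff: (-5)*1 - 5*(-1) = -5 - (-5) = 0
e23 coeff: 1*1 - 5*2 = 1 - 10 = -9
|a wedge b|^2 = (-9)^2 + 0^2 + (-9)^2
= 81 + 0 + 81
= 162


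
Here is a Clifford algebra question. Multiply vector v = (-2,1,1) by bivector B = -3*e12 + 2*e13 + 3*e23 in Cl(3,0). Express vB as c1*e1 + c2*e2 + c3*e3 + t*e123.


vB has grade-1 (vector) and grade-3 (trivector) parts: vB = (v _| B) + (v ^ B).
Vector part <vB>_1:
  e1: -v2*b12 - v3*b13 = -(1)*(-3) - (1)*(2) = 1
  e2: v1*b12 - v3*b23 = (-2)*(-3) - (1)*(3) = 3
  e3: v1*b13 + v2*b23 = (-2)*(2) + (1)*(3) = -1
Trivector part <vB>_3:
  e123: v1*b23 - v2*b13 + v3*b12 = (-2)*(3) - (1)*(2) + (1)*(-3) = -11
vB = 1*e1 + 3*e2 - 1*e3 - 11*e123


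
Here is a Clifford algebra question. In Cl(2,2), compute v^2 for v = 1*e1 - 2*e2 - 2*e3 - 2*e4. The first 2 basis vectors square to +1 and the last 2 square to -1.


v^2 = sum of c_i^2 * e_i^2
Positive signature terms (e_i^2 = +1): 1^2 + (-2)^2 = 5
Negative signature terms (e_j^2 = -1): (-2)^2 + (-2)^2 = 8
v^2 = 5 - 8 = -3


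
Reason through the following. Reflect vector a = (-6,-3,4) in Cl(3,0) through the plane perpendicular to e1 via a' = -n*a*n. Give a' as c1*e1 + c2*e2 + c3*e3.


Reflection formula: a' = -n*a*n, with n = e1 (unit vector, n^2 = 1).
For reflection through hyperplane perp to e1:
The component along e1 flips sign, others stay.
a = (-6, -3, 4)
a' = (6, -3, 4)
a' = 6*e1 - 3*e2 + 4*e3


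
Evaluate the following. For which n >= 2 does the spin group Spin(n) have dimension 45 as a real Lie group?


dim Spin(n) = dim so(n) = n(n-1)/2.
Solve n(n-1)/2 = 45, i.e. n^2 - n - 90 = 0.
Discriminant = 1 + 8*45 = 361
n = (1 + sqrt(361))/2 = (1 + 19)/2 = 10


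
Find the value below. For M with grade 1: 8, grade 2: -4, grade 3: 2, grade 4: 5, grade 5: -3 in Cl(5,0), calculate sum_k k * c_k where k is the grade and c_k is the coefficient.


Grade-weighted sum = sum of grade_k * coefficient_k
1*8 = 8
2*(-4) = -8
3*2 = 6
4*5 = 20
5*(-3) = -15
Total = 8 + (-8) + 6 + 20 + (-15) = 11


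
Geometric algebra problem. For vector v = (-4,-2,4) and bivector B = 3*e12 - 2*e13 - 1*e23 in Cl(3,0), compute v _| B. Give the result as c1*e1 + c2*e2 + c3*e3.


Left contraction v _| B = <vB>_1 (grade-1 part of the geometric product vB).
Using e1_|e12 = e2, e2_|e12 = -e1, e1_|e13 = e3, e3_|e13 = -e1, e2_|e23 = e3, e3_|e23 = -e2:
e1 coeff: -v2*b12 - v3*b13 = -(-2)*(3) - (4)*(-2) = 14
e2 coeff: v1*b12 - v3*b23 = (-4)*(3) - (4)*(-1) = -8
e3 coeff: v1*b13 + v2*b23 = (-4)*(-2) + (-2)*(-1) = 10
v _| B = 14*e1 - 8*e2 + 10*e3


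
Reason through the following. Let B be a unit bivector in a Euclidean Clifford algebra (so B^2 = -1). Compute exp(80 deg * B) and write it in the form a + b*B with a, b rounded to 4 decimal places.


For a unit bivector B with B^2 = -1, the exponential series gives
e^(theta*B) = cos(theta) + sin(theta)*B (the GA analogue of Euler's formula).
theta = 80 degrees = 1.396263 rad
cos(80 deg) = 0.1736
sin(80 deg) = 0.9848
exp(theta*B) = 0.1736 + 0.9848*B


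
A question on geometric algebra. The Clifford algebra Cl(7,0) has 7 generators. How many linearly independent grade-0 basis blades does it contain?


Number of grade-k basis blades in Cl(p,q) with n = p + q is C(n, k).
n = 7 + 0 = 7
C(7, 0) = 7! / (0! * 7!)
= 5040 / (1 * 5040)
= 1


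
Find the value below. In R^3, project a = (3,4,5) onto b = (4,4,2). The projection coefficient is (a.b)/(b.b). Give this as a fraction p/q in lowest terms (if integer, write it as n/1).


Projection coefficient = (a . b) / (b . b)
a . b = 3*4 + 4*4 + 5*2
= 12 + 16 + 10 = 38
b . b = 4^2 + 4^2 + 2^2
= 16 + 16 + 4 = 36
Coefficient = 38/36
In lowest terms: 19/18


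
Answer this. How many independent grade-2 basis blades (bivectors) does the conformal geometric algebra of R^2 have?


The conformal model of R^2 uses Cl(3,1) with m = 2 + 2 = 4 generators.
Number of grade-2 blades = C(m, 2) = C(4, 2)
= 4*3/2 = 6


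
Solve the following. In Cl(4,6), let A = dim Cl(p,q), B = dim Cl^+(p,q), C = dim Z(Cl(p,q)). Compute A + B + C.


n = 4 + 6 = 10
Total dim = 2^10 = 1024
Even subalgebra dim = 2^9 = 512
n is even, so center dim = 1
Sum = 1024 + 512 + 1 = 1537


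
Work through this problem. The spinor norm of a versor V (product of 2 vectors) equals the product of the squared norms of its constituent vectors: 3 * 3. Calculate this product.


Spinor norm N(V) = |v1|^2 * |v2|^2 * ... * |v2|^2
= 3 * 3
Running product: 3, 9
N(V) = 9


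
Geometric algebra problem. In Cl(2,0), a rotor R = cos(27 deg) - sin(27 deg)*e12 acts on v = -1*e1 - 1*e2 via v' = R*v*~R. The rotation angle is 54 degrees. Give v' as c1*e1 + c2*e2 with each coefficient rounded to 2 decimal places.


Rotor R = cos(27deg) - sin(27deg)*e12
Rotation angle theta = 2 * 27 = 54 degrees
v' = R*v*~R rotates v by theta.
cos(54deg) = 0.5878, sin(54deg) = 0.8090
v'_1 = -1*cos(54deg) - (-1)*sin(54deg)
= -1*0.5878 - (-1)*0.8090
= 0.22
v'_2 = -1*sin(54deg) + (-1)*cos(54deg)
= -1*0.8090 + (-1)*0.5878
= -1.40
v' = 0.22*e1 - 1.40*e2


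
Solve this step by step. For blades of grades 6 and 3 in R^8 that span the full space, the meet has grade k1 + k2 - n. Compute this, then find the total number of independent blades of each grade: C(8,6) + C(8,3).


Meet grade = grade(A) + grade(B) - n
= 6 + 3 - 8 = 1
C(8,6) = 28
C(8,3) = 56
dim_A + dim_B = 28 + 56 = 84


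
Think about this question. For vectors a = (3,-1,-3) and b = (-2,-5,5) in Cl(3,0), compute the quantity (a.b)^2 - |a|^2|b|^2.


a . b = 3*(-2) + (-1)*(-5) + (-3)*5
= -6 + 5 + (-15) = -16
|a|^2 = 3^2 + (-1)^2 + (-3)^2 = 19
|b|^2 = (-2)^2 + (-5)^2 + 5^2 = 54
(a.b)^2 = (-16)^2 = 256
|a|^2 * |b|^2 = 19 * 54 = 1026
Result = 256 - 1026 = -770


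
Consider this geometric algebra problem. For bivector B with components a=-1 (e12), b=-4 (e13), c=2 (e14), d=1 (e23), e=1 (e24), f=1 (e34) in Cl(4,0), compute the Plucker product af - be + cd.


Plucker relation: af - be + cd
a*f = (-1)*1 = -1
b*e = (-4)*1 = -4
c*d = 2*1 = 2
af - be + cd = -1 - (-4) + 2
= 5


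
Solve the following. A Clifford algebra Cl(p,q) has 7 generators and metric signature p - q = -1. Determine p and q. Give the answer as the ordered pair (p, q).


We need p + q = 7 and p - q = -1.
Adding: 2p = 7 + (-1) = 6, so p = 3.
Then q = 7 - 3 = 4.
(p, q) = (3, 4)


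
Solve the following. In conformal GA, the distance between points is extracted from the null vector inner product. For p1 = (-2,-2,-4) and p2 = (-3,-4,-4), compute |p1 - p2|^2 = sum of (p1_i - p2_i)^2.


p1 - p2 = (1, 2, 0)
|p1 - p2|^2 = 1^2 + 2^2 + 0^2
= 1 + 4 + 0
= 5


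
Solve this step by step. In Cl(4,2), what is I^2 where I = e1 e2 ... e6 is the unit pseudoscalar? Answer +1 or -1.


The pseudoscalar I = e1...e_n (product of all n generators) of Cl(p,q) satisfies I^2 = (-1)^(q + n(n-1)/2).
p = 4, q = 2, n = p + q = 6
n(n-1)/2 = 6 * 5 / 2 = 15
Exponent = q + n(n-1)/2 = 2 + 15 = 17
I^2 = (-1)^17 = -1


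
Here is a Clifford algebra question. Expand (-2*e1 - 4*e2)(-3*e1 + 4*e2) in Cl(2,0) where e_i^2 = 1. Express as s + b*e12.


Expand: (-2*e1 - 4*e2)(-3*e1 + 4*e2)
= (-2)*(-3)*e1e1 + (-2)*4*e1e2 + (-4)*(-3)*e2e1 + (-4)*4*e2e2
Using e1^2 = e2^2 = 1, e2e1 = -e1e2:
Scalar part s = (-2)*(-3) + (-4)*4 = 6 + (-16) = -10
Bivector part b = (-2)*4 - (-4)*(-3) = -8 - 12 = -20
uv = -10 - 20*e12


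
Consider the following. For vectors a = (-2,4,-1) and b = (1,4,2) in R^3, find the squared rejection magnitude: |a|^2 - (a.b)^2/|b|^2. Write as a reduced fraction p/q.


|a|^2 = (-2)^2 + 4^2 + (-1)^2 = 21
|b|^2 = 1^2 + 4^2 + 2^2 = 21
a . b = (-2)*1 + 4*4 + (-1)*2 = 12
(a.b)^2 = 12^2 = 144
|rej|^2 = 21 - 144/21
= (441 - 144)/21
= 297/21
In lowest terms: 99/7


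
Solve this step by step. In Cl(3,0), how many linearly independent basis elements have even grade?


Even subalgebra dimension = 2^(n-1)
n = 3 + 0 = 3
2^(3 - 1) = 2^2 = 4
Verification: sum of C(3,k) for even k = 1 + 3 = 4
Result = 4


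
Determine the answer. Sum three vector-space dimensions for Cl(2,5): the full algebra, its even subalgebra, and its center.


n = 2 + 5 = 7
Total dim = 2^7 = 128
Even subalgebra dim = 2^6 = 64
n is odd, so center dim = 2
Sum = 128 + 64 + 2 = 194


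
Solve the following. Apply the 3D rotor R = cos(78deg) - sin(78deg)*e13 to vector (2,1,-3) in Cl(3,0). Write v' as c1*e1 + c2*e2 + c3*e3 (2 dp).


Rotor R = cos(78deg) - sin(78deg)*e13
Rotation angle theta = 2 * 78 = 156 degrees in the e13 plane (e1 -> e3).
The component perpendicular to the plane (e2) is invariant: v'_2 = v2 = 1.00
cos(156deg) = -0.9135, sin(156deg) = 0.4067
v'_1 = v1*cos(theta) - v3*sin(theta) = 2*(-0.9135) - (-3)*0.4067 = -0.61
v'_3 = v1*sin(theta) + v3*cos(theta) = 2*0.4067 + (-3)*(-0.9135) = 3.55
v' = -0.61*e1 + 1.00*e2 + 3.55*e3


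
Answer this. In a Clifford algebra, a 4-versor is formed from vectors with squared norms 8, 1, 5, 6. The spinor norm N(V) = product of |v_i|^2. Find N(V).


Spinor norm N(V) = |v1|^2 * |v2|^2 * ... * |v4|^2
= 8 * 1 * 5 * 6
Running product: 8, 8, 40, 240
N(V) = 240


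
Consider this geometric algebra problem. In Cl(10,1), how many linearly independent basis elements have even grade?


Even subalgebra dimension = 2^(n-1)
n = 10 + 1 = 11
2^(11 - 1) = 2^10 = 1024
Verification: sum of C(11,k) for even k = 1 + 55 + 330 + 462 + 165 + 11 = 1024
Result = 1024
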